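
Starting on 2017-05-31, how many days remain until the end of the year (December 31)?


Start: May 31, 2017
End: December 31, 2017
Days left in May: 0
June: 30
July: 31
August: 31
September: 30
... plus remaining months
Sum of remaining months: 214
Total: 0 + 214 = 214

214


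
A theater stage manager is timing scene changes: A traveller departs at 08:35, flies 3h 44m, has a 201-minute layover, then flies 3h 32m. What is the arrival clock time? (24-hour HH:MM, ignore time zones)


Depart: 08:35
Leg 1: +224 min -> 12:19
Layover: +201 min -> 15:40
Leg 2: +212 min -> 19:12
Total travel: 637 minutes = 10h 37m
Arrival: 19:12

19:12


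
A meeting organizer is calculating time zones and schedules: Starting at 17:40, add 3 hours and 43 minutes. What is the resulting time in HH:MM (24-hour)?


Start time: 17:40
Adding: 3 hours 43 minutes
Minutes: 40 + 43 = 83
Minute overflow: 83 >= 60, so carry 1 hour, minutes = 23
Hours: 17 + 3 + 1 = 21
Result: 21:23

21:23


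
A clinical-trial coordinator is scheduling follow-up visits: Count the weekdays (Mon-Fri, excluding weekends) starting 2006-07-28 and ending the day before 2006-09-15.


Start: 2006-07-28 (Friday)
End (exclusive): 2006-09-15 (Friday)
Total calendar days: 49
Full weeks: 49 // 7 = 7 -> 35 weekdays
Remaining 0 days starting on Friday:
Total business days: 35 + 0 = 35

35


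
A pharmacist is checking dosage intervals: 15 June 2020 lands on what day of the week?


Date: 2020-06-15
January 1, 2020 is a Wednesday
Day of year: 167
Offset from Jan 1: 166 days
166 mod 7 = 5
Result: Monday

Monday


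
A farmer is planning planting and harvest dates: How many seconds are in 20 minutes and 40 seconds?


Minutes: 20
Extra seconds: 40
Seconds per minute: 60
Minutes to seconds: 20 x 60 = 1200
Total: 1200 + 40 = 1240

1240


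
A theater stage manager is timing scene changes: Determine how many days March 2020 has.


Month: March
Year: 2020
March is a 31-day month
Total: 31 days

31


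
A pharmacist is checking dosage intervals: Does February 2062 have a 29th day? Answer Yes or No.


Year: 2062
Divisible by 4? 2062 / 4 = 515.5 -> No
Not divisible by 4, so NOT a leap year

No


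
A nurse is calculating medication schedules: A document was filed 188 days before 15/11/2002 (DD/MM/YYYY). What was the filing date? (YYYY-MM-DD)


Start: 2002-11-15
Subtracting 188 days
Days already passed in November: 15
After going back through November: 173 more days to subtract
October 2002: 31 days, 142 remaining
September 2002: 30 days, 112 remaining
August 2002: 31 days, 81 remaining
July 2002: 31 days, 50 remaining
Result: 2002-05-11

2002-05-11


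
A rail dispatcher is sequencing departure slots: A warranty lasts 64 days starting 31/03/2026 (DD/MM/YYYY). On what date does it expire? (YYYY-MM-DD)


Start: 2026-03-31
Adding 64 days
Days remaining in March: 0
After March: 64 days still to add
April 2026: 30 days, 34 remaining
May 2026: 31 days, 3 remaining
June 2026 has 30 days, need 3
Result: 2026-06-03

2026-06-03


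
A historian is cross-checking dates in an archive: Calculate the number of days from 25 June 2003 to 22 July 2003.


Start date: 2003-06-25
End date: 2003-07-22
Jun 2003: +6 days
Jul 2003: +21 days
Total: 27 days

27


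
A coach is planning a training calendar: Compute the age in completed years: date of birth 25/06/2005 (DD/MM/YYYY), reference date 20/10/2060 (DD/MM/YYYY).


Birth: 2005-06-25
Reference: 2060-10-20
Year difference: 2060 - 2005 = 55
Has birthday (06-25) occurred by 10-20? Yes
Age in full years: 55

55


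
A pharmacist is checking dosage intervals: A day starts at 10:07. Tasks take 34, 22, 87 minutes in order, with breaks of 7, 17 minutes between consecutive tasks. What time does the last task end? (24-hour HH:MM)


Start: 10:07 = 607 min from midnight
  after task 1 (34 min): 10:41
  after break (7 min): 10:48
  after task 2 (22 min): 11:10
  after break (17 min): 11:27
  after task 3 (87 min): 12:54
Total elapsed: 167 minutes
End time: 12:54

12:54


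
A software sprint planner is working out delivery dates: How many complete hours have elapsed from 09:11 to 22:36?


Start: 09:11
End: 22:36
Hour difference: 22 - 9 = 13 hours
Minute difference: 36 - 11 = 25 minutes
Total minutes: 805
Complete hours: 805 / 60 = 13 (remainder 25)

13


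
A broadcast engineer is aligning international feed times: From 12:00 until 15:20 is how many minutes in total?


Start time: 12:00 = 720 minutes from midnight
End time: 15:20 = 920 minutes from midnight
Difference: 920 - 720 = 200 minutes
That is 3 hours and 20 minutes

200


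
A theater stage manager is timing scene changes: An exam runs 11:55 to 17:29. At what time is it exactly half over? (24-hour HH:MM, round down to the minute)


Start time: 11:55 = 715 minutes from midnight
End time: 17:29 = 1049 minutes from midnight
Sum: 715 + 1049 = 1764
Midpoint: 1764 / 2 = 882 minutes
Convert: 882 / 60 = 14 hours, 42 minutes
Result: 14:42

14:42


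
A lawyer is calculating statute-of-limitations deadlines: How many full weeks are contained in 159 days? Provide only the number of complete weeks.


Total days: 159
Days per week: 7
Division: 159 / 7 = 22 remainder 5
Complete weeks: 22
Remaining days: 5

22


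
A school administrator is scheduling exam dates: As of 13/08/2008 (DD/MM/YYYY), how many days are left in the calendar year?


Start: August 13, 2008
End: December 31, 2008
Days left in August: 18
September: 30
October: 31
November: 30
December: 31
Sum of remaining months: 122
Total: 18 + 122 = 140

140


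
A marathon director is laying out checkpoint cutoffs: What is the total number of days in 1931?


Year: 1931
Check leap year rules:
Divisible by 4? No
1931 is not a leap year
Days: 365

365


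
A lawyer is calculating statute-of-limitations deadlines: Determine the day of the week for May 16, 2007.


Date: 2007-05-16
January 1, 2007 is a Monday
Day of year: 136
Offset from Jan 1: 135 days
135 mod 7 = 2
Result: Wednesday

Wednesday


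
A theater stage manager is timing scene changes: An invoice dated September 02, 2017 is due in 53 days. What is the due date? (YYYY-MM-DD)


Start: 2017-09-02
Adding 53 days
Days remaining in September: 28
After September: 25 days still to add
October 2017 has 31 days, need 25
Result: 2017-10-25

2017-10-25


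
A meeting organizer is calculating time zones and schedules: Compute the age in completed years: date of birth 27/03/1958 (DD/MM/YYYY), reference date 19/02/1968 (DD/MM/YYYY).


Birth: 1958-03-27
Reference: 1968-02-19
Year difference: 1968 - 1958 = 10
Has birthday (03-27) occurred by 02-19? No
Birthday not yet reached this year -> subtract 1
Age in full years: 9

9


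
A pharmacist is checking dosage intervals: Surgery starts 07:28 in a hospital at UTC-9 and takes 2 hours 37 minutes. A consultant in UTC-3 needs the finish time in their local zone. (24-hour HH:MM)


Start: 07:28 in UTC-9
Step 1 - add duration:
  minutes: 28 + 37 = 65 (carry 1h)
  hours: 7 + 2 + 1 = 10
  end in UTC-9: 10:05
Step 2 - convert UTC-9 -> UTC-3:
  offset difference: -3 - (-9) = 6 hours
  10 + (6) = 16 -> mod 24 = 16
Result: 16:05 in UTC-3

16:05


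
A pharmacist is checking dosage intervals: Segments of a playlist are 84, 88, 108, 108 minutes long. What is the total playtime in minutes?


Durations: 84, 88, 108, 108
Running sum: 84
+ 88 = 172
+ 108 = 280
+ 108 = 388
Total duration: 388 minutes
That is 6 hours and 28 minutes

388


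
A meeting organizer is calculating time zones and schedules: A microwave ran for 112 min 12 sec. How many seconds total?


Minutes: 112
Extra seconds: 12
Seconds per minute: 60
Minutes to seconds: 112 x 60 = 6720
Total: 6720 + 12 = 6732

6732


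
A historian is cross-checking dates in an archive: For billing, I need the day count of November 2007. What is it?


Month: November
Year: 2007
November is a 30-day month
Total: 30 days

30


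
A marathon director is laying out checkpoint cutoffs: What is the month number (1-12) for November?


Calendar month order:
10. October
11. November <--
12. December
November is month number 11

11


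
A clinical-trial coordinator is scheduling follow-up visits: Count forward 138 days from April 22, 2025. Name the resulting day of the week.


Start: 2025-04-22 (Tuesday)
Step 1 - find target date: add 138 days
  2025-04-22 + 138 days = 2025-09-07
Step 2 - day of week:
  138 mod 7 = 5
  Tuesday + 5 days -> Sunday
Result: Sunday (2025-09-07)

Sunday


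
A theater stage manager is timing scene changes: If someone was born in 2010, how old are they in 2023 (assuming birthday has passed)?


Birth year: 2010
Current year: 2023
Age = current year - birth year
Age = 2023 - 2010 = 13

13


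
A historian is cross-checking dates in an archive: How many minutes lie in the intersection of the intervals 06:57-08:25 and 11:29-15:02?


Interval A: [417, 505] minutes from midnight
Interval B: [689, 902] minutes from midnight
Overlap start = max(417, 689) = 689
Overlap end = min(505, 902) = 505
End <= start, so the intervals do not overlap: 0 minutes

0


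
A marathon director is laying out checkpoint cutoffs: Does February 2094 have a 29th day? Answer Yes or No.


Year: 2094
Divisible by 4? 2094 / 4 = 523.5 -> No
Not divisible by 4, so NOT a leap year

No


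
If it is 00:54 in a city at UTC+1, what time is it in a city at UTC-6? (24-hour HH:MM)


Local time: 00:54 at UTC+1 (offset 1h)
Target zone: UTC-6 (offset -6h)
Difference: -6 - (1) = -7 hours
Calculation: 0 + (-7) = -7
Wraparound: (-7) mod 24 = 17
Result: 17:54

17:54


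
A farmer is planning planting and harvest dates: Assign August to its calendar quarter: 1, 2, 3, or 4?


Month: August (month 8)
Q1: January-March (months 1-3)
Q2: April-June (months 4-6)
Q3: July-September (months 7-9)
Q4: October-December (months 10-12)
Month 8 falls in Q3

3


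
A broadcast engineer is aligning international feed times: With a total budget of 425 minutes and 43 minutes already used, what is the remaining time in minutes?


Total budget: 425 minutes
Time used: 43 minutes
Remaining: 425 - 43 = 382 minutes
Percent used: 10.1%
Percent remaining: 89.9%

382


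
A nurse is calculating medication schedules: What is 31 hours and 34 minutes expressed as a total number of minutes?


Hours: 31
Minutes: 34
Convert hours to minutes: 31 x 60 = 1860
Add remaining minutes: 1860 + 34 = 1894

1894


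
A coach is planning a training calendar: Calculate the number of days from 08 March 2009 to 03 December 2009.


Start date: 2009-03-08
End date: 2009-12-03
Mar 2009: +24 days
Apr 2009: +30 days
May 2009: +31 days
... (7 more months)
Total: 270 days

270


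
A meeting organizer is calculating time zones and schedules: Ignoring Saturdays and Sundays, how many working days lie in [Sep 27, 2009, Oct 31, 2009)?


Start: 2009-09-27 (Sunday)
End (exclusive): 2009-10-31 (Saturday)
Total calendar days: 34
Full weeks: 34 // 7 = 4 -> 20 weekdays
Remaining 6 days starting on Sunday:
  Sun(-), Mon(w), Tue(w), Wed(w), Thu(w), Fri(w) -> 5 weekdays
Total business days: 20 + 5 = 25

25


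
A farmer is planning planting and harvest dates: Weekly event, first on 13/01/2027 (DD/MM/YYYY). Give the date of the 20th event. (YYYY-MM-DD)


First occurrence: 2027-01-13 (occurrence 1)
Each occurrence is 7 days after the previous.
Occurrence 20 is 19 weeks after the first.
19 weeks = 133 days
2027-01-13 + 133 days = 2027-05-26

2027-05-26


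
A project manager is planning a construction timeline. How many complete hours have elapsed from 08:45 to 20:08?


Start: 08:45
End: 20:08
Hour difference: 20 - 8 = 12 hours
Minute difference: 8 - 45 = -37 minutes
Total minutes: 683
Complete hours: 683 / 60 = 11 (remainder 23)

11


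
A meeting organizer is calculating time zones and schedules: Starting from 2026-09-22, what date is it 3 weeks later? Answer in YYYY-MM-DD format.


Start: 2026-09-22
Weeks to add: 3
Convert to days: 3 x 7 = 21 days
Add 21 days to 2026-09-22
Result: 2026-10-13

2026-10-13


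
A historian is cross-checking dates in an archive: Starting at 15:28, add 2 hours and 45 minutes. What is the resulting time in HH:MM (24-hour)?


Start time: 15:28
Adding: 2 hours 45 minutes
Minutes: 28 + 45 = 73
Minute overflow: 73 >= 60, so carry 1 hour, minutes = 13
Hours: 15 + 2 + 1 = 18
Result: 18:13

18:13


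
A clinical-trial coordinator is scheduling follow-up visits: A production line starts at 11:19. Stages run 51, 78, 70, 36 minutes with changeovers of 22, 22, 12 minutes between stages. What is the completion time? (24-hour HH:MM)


Start: 11:19 = 679 min from midnight
  after task 1 (51 min): 12:10
  after break (22 min): 12:32
  after task 2 (78 min): 13:50
  after break (22 min): 14:12
  after task 3 (70 min): 15:22
  after break (12 min): 15:34
  after task 4 (36 min): 16:10
Total elapsed: 291 minutes
End time: 16:10

16:10


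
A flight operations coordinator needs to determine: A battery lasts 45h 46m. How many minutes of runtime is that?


Hours: 45
Extra minutes: 46
Minutes per hour: 60
Hours to minutes: 45 x 60 = 2700
Total: 2700 + 46 = 2746

2746


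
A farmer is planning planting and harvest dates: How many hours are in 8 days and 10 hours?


Days: 8
Extra hours: 10
Hours per day: 24
Days to hours: 8 x 24 = 192
Total: 192 + 10 = 202

202


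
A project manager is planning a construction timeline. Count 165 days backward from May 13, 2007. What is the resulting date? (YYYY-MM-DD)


Start: 2007-05-13
Subtracting 165 days
Days already passed in May: 13
After going back through May: 152 more days to subtract
April 2007: 30 days, 122 remaining
March 2007: 31 days, 91 remaining
February 2007: 28 days, 63 remaining
January 2007: 31 days, 32 remaining
Result: 2006-11-29

2006-11-29


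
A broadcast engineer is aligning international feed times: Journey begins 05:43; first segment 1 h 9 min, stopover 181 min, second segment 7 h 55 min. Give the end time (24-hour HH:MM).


Depart: 05:43
Leg 1: +69 min -> 06:52
Layover: +181 min -> 09:53
Leg 2: +475 min -> 17:48
Total travel: 725 minutes = 12h 5m
Arrival: 17:48

17:48


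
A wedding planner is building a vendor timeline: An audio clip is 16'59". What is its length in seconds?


Minutes: 16
Seconds: 59
Convert minutes to seconds: 16 x 60 = 960
Add remaining seconds: 960 + 59 = 1019

1019


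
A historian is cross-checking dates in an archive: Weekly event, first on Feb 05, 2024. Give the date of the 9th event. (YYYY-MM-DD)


First occurrence: 2024-02-05 (occurrence 1)
Each occurrence is 7 days after the previous.
Occurrence 9 is 8 weeks after the first.
8 weeks = 56 days
2024-02-05 + 56 days = 2024-04-01

2024-04-01


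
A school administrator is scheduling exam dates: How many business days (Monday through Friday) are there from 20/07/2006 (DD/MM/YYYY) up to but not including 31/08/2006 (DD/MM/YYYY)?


Start: 2006-07-20 (Thursday)
End (exclusive): 2006-08-31 (Thursday)
Total calendar days: 42
Full weeks: 42 // 7 = 6 -> 30 weekdays
Remaining 0 days starting on Thursday:
Total business days: 30 + 0 = 30

30


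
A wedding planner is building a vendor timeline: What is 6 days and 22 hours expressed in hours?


Days: 6
Extra hours: 22
Hours per day: 24
Days to hours: 6 x 24 = 144
Total: 144 + 22 = 166

166


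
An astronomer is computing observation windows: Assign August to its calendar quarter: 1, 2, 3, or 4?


Month: August (month 8)
Q1: January-March (months 1-3)
Q2: April-June (months 4-6)
Q3: July-September (months 7-9)
Q4: October-December (months 10-12)
Month 8 falls in Q3

3


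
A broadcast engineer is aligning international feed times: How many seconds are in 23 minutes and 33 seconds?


Minutes: 23
Seconds: 33
Convert minutes to seconds: 23 x 60 = 1380
Add remaining seconds: 1380 + 33 = 1413

1413


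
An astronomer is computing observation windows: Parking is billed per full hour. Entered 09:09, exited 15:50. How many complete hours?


Start: 09:09
End: 15:50
Hour difference: 15 - 9 = 6 hours
Minute difference: 50 - 9 = 41 minutes
Total minutes: 401
Complete hours: 401 / 60 = 6 (remainder 41)

6


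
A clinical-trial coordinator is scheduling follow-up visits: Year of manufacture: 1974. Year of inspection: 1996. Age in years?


Birth year: 1974
Current year: 1996
Age = current year - birth year
Age = 1996 - 1974 = 22

22


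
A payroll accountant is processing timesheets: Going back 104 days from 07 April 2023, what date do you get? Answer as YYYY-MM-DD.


Start: 2023-04-07
Subtracting 104 days
Days already passed in April: 7
After going back through April: 97 more days to subtract
March 2023: 31 days, 66 remaining
February 2023: 28 days, 38 remaining
January 2023: 31 days, 7 remaining
December 2022 has 31 days, need 7
Result: 2022-12-24

2022-12-24


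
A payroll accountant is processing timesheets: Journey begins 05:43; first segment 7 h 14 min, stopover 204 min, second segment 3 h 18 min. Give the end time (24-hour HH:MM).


Depart: 05:43
Leg 1: +434 min -> 12:57
Layover: +204 min -> 16:21
Leg 2: +198 min -> 19:39
Total travel: 836 minutes = 13h 56m
Arrival: 19:39

19:39


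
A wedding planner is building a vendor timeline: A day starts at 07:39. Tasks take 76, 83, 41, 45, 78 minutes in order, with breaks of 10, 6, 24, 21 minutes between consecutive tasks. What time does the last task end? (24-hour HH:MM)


Start: 07:39 = 459 min from midnight
  after task 1 (76 min): 08:55
  after break (10 min): 09:05
  after task 2 (83 min): 10:28
  after break (6 min): 10:34
  after task 3 (41 min): 11:15
  after break (24 min): 11:39
  after task 4 (45 min): 12:24
  after break (21 min): 12:45
  after task 5 (78 min): 14:03
Total elapsed: 384 minutes
End time: 14:03

14:03


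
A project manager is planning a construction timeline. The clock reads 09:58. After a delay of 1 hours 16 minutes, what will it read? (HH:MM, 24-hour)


Start time: 09:58
Adding: 1 hours 16 minutes
Minutes: 58 + 16 = 74
Minute overflow: 74 >= 60, so carry 1 hour, minutes = 14
Hours: 9 + 1 + 1 = 11
Result: 11:14

11:14


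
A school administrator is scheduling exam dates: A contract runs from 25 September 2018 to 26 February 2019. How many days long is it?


Start date: 2018-09-25
End date: 2019-02-26
Sep 2018: +6 days
Oct 2018: +31 days
Nov 2018: +30 days
... (3 more months)
Total: 154 days

154


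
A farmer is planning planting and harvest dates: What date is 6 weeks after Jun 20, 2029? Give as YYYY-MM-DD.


Start: 2029-06-20
Weeks to add: 6
Convert to days: 6 x 7 = 42 days
Add 42 days to 2029-06-20
Result: 2029-08-01

2029-08-01


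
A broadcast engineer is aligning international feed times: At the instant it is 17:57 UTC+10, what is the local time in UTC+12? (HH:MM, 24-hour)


Local time: 17:57 at UTC+10 (offset 10h)
Target zone: UTC+12 (offset 12h)
Difference: 12 - (10) = 2 hours
Calculation: 17 + (2) = 19
Result: 19:57

19:57


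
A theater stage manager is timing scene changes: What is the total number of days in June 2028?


Month: June
Year: 2028
June is a 30-day month
Total: 30 days

30


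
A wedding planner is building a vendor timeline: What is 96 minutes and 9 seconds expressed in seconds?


Minutes: 96
Extra seconds: 9
Seconds per minute: 60
Minutes to seconds: 96 x 60 = 5760
Total: 5760 + 9 = 5769

5769


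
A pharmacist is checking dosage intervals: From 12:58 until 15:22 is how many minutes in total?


Start time: 12:58 = 778 minutes from midnight
End time: 15:22 = 922 minutes from midnight
Difference: 922 - 778 = 144 minutes
That is 2 hours and 24 minutes

144


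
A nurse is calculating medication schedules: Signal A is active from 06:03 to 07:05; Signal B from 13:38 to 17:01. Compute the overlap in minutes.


Interval A: [363, 425] minutes from midnight
Interval B: [818, 1021] minutes from midnight
Overlap start = max(363, 818) = 818
Overlap end = min(425, 1021) = 425
End <= start, so the intervals do not overlap: 0 minutes

0


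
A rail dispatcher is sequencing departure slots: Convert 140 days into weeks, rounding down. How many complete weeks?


Total days: 140
Days per week: 7
Division: 140 / 7 = 20 remainder 0
Complete weeks: 20
Remaining days: 0

20


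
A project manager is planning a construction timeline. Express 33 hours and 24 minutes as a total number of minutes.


Hours: 33
Extra minutes: 24
Minutes per hour: 60
Hours to minutes: 33 x 60 = 1980
Total: 1980 + 24 = 2004

2004


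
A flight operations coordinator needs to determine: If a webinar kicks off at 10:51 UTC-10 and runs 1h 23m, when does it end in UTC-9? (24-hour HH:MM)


Start: 10:51 in UTC-10
Step 1 - add duration:
  minutes: 51 + 23 = 74 (carry 1h)
  hours: 10 + 1 + 1 = 12
  end in UTC-10: 12:14
Step 2 - convert UTC-10 -> UTC-9:
  offset difference: -9 - (-10) = 1 hours
  12 + (1) = 13 -> mod 24 = 13
Result: 13:14 in UTC-9

13:14


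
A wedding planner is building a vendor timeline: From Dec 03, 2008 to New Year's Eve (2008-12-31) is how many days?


Start: December 03, 2008
End: December 31, 2008
Days left in December: 28
Total: 28 days

28


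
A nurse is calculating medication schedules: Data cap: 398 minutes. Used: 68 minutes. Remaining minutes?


Total budget: 398 minutes
Time used: 68 minutes
Remaining: 398 - 68 = 330 minutes
Percent used: 17.1%
Percent remaining: 82.9%

330


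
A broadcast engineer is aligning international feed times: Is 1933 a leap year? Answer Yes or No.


Year: 1933
Divisible by 4? 1933 / 4 = 483.25 -> No
Not divisible by 4, so NOT a leap year

No


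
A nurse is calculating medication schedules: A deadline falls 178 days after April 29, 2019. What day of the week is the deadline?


Start: 2019-04-29 (Monday)
Step 1 - find target date: add 178 days
  2019-04-29 + 178 days = 2019-10-24
Step 2 - day of week:
  178 mod 7 = 3
  Monday + 3 days -> Thursday
Result: Thursday (2019-10-24)

Thursday


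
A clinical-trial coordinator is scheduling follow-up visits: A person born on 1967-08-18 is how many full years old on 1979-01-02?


Birth: 1967-08-18
Reference: 1979-01-02
Year difference: 1979 - 1967 = 12
Has birthday (08-18) occurred by 01-02? No
Birthday not yet reached this year -> subtract 1
Age in full years: 11

11


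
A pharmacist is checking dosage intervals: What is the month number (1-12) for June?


Calendar month order:
5. May
6. June <--
7. July
June is month number 6

6


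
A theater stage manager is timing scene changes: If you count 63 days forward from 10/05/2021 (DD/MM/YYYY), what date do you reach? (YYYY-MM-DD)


Start: 2021-05-10
Adding 63 days
Days remaining in May: 21
After May: 42 days still to add
June 2021: 30 days, 12 remaining
July 2021 has 31 days, need 12
Result: 2021-07-12

2021-07-12


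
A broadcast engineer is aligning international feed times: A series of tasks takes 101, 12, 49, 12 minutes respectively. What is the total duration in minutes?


Durations: 101, 12, 49, 12
Running sum: 101
+ 12 = 113
+ 49 = 162
+ 12 = 174
Total duration: 174 minutes
That is 2 hours and 54 minutes

174


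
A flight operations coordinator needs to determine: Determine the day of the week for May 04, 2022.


Date: 2022-05-04
January 1, 2022 is a Saturday
Day of year: 124
Offset from Jan 1: 123 days
123 mod 7 = 4
Result: Wednesday

Wednesday


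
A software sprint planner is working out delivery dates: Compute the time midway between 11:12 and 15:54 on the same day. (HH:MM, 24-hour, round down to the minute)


Start time: 11:12 = 672 minutes from midnight
End time: 15:54 = 954 minutes from midnight
Sum: 672 + 954 = 1626
Midpoint: 1626 / 2 = 813 minutes
Convert: 813 / 60 = 13 hours, 33 minutes
Result: 13:33

13:33


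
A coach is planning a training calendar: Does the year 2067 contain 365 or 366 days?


Year: 2067
Check leap year rules:
Divisible by 4? No
2067 is not a leap year
Days: 365

365


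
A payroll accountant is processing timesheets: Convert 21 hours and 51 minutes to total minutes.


Hours: 21
Minutes: 51
Convert hours to minutes: 21 x 60 = 1260
Add remaining minutes: 1260 + 51 = 1311

1311


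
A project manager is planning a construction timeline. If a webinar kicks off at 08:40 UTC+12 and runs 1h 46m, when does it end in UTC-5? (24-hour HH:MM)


Start: 08:40 in UTC+12
Step 1 - add duration:
  minutes: 40 + 46 = 86 (carry 1h)
  hours: 8 + 1 + 1 = 10
  end in UTC+12: 10:26
Step 2 - convert UTC+12 -> UTC-5:
  offset difference: -5 - (12) = -17 hours
  10 + (-17) = -7 -> mod 24 = 17
Result: 17:26 in UTC-5

17:26


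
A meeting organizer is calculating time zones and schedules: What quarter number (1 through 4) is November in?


Month: November (month 11)
Q1: January-March (months 1-3)
Q2: April-June (months 4-6)
Q3: July-September (months 7-9)
Q4: October-December (months 10-12)
Month 11 falls in Q4

4


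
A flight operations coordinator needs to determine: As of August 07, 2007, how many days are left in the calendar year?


Start: August 07, 2007
End: December 31, 2007
Days left in August: 24
September: 30
October: 31
November: 30
December: 31
Sum of remaining months: 122
Total: 24 + 122 = 146

146


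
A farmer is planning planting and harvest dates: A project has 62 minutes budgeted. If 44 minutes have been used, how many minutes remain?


Total budget: 62 minutes
Time used: 44 minutes
Remaining: 62 - 44 = 18 minutes
Percent used: 71.0%
Percent remaining: 29.0%

18


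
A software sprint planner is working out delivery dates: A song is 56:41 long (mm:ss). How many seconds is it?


Minutes: 56
Extra seconds: 41
Seconds per minute: 60
Minutes to seconds: 56 x 60 = 3360
Total: 3360 + 41 = 3401

3401


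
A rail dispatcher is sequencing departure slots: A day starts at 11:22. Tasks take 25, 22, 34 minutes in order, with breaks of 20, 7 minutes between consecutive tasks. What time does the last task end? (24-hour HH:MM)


Start: 11:22 = 682 min from midnight
  after task 1 (25 min): 11:47
  after break (20 min): 12:07
  after task 2 (22 min): 12:29
  after break (7 min): 12:36
  after task 3 (34 min): 13:10
Total elapsed: 108 minutes
End time: 13:10

13:10


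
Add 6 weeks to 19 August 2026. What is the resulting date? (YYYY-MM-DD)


Start: 2026-08-19
Weeks to add: 6
Convert to days: 6 x 7 = 42 days
Add 42 days to 2026-08-19
Result: 2026-09-30

2026-09-30


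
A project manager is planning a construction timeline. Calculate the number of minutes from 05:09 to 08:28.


Start time: 05:09 = 309 minutes from midnight
End time: 08:28 = 508 minutes from midnight
Difference: 508 - 309 = 199 minutes
That is 3 hours and 19 minutes

199


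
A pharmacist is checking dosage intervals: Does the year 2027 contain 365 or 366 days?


Year: 2027
Check leap year rules:
Divisible by 4? No
2027 is not a leap year
Days: 365

365


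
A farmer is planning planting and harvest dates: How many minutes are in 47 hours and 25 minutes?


Hours: 47
Extra minutes: 25
Minutes per hour: 60
Hours to minutes: 47 x 60 = 2820
Total: 2820 + 25 = 2845

2845


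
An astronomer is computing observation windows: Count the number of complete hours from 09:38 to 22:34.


Start: 09:38
End: 22:34
Hour difference: 22 - 9 = 13 hours
Minute difference: 34 - 38 = -4 minutes
Total minutes: 776
Complete hours: 776 / 60 = 12 (remainder 56)

12


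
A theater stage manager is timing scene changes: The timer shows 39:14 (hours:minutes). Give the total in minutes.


Hours: 39
Minutes: 14
Convert hours to minutes: 39 x 60 = 2340
Add remaining minutes: 2340 + 14 = 2354

2354


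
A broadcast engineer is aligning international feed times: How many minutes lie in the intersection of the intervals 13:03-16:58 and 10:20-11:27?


Interval A: [783, 1018] minutes from midnight
Interval B: [620, 687] minutes from midnight
Overlap start = max(783, 620) = 783
Overlap end = min(1018, 687) = 687
End <= start, so the intervals do not overlap: 0 minutes

0


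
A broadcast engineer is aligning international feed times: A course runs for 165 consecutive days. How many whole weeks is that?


Total days: 165
Days per week: 7
Division: 165 / 7 = 23 remainder 4
Complete weeks: 23
Remaining days: 4

23


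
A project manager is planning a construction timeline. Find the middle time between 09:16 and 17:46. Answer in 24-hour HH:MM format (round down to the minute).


Start time: 09:16 = 556 minutes from midnight
End time: 17:46 = 1066 minutes from midnight
Sum: 556 + 1066 = 1622
Midpoint: 1622 / 2 = 811 minutes
Convert: 811 / 60 = 13 hours, 31 minutes
Result: 13:31

13:31


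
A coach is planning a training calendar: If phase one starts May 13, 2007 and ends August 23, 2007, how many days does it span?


Start date: 2007-05-13
End date: 2007-08-23
May 2007: +19 days
Jun 2007: +30 days
Jul 2007: +31 days
Aug 2007: +22 days
Total: 102 days

102


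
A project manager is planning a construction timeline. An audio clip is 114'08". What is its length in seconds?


Minutes: 114
Seconds: 8
Convert minutes to seconds: 114 x 60 = 6840
Add remaining seconds: 6840 + 8 = 6848

6848


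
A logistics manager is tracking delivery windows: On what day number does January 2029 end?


Month: January
Year: 2029
January is a 31-day month
Total: 31 days

31


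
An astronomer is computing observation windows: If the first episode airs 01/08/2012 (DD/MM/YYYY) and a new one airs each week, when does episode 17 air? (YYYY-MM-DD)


First occurrence: 2012-08-01 (occurrence 1)
Each occurrence is 7 days after the previous.
Occurrence 17 is 16 weeks after the first.
16 weeks = 112 days
2012-08-01 + 112 days = 2012-11-21

2012-11-21


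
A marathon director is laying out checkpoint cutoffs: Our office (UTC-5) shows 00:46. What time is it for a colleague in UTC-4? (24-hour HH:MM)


Local time: 00:46 at UTC-5 (offset -5h)
Target zone: UTC-4 (offset -4h)
Difference: -4 - (-5) = 1 hours
Calculation: 0 + (1) = 1
Result: 01:46

01:46


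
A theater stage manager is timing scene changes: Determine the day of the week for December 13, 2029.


Date: 2029-12-13
January 1, 2029 is a Monday
Day of year: 347
Offset from Jan 1: 346 days
346 mod 7 = 3
Result: Thursday

Thursday


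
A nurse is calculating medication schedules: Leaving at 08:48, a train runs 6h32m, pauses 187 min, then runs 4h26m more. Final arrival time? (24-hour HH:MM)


Depart: 08:48
Leg 1: +392 min -> 15:20
Layover: +187 min -> 18:27
Leg 2: +266 min -> 22:53
Total travel: 845 minutes = 14h 5m
Arrival: 22:53

22:53


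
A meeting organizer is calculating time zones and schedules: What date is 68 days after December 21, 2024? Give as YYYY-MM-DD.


Start: 2024-12-21
Adding 68 days
Days remaining in December: 10
After December: 58 days still to add
January 2025: 31 days, 27 remaining
February 2025 has 28 days, need 27
Result: 2025-02-27

2025-02-27


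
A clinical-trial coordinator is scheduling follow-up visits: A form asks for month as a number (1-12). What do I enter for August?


Calendar month order:
7. July
8. August <--
9. September
August is month number 8

8


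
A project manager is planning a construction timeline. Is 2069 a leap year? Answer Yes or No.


Year: 2069
Divisible by 4? 2069 / 4 = 517.25 -> No
Not divisible by 4, so NOT a leap year

No


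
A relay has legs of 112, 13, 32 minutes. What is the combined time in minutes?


Durations: 112, 13, 32
Running sum: 112
+ 13 = 125
+ 32 = 157
Total duration: 157 minutes
That is 2 hours and 37 minutes

157


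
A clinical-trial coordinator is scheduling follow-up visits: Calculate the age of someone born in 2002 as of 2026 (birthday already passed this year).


Birth year: 2002
Current year: 2026
Age = current year - birth year
Age = 2026 - 2002 = 24

24


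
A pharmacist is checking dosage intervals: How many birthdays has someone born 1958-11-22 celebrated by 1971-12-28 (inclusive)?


Birth: 1958-11-22
Reference: 1971-12-28
Year difference: 1971 - 1958 = 13
Has birthday (11-22) occurred by 12-28? Yes
Age in full years: 13

13


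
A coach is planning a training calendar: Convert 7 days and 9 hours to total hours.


Days: 7
Extra hours: 9
Hours per day: 24
Days to hours: 7 x 24 = 168
Total: 168 + 9 = 177

177


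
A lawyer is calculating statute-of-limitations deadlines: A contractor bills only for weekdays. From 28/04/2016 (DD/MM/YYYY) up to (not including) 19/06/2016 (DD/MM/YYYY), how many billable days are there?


Start: 2016-04-28 (Thursday)
End (exclusive): 2016-06-19 (Sunday)
Total calendar days: 52
Full weeks: 52 // 7 = 7 -> 35 weekdays
Remaining 3 days starting on Thursday:
  Thu(w), Fri(w), Sat(-) -> 2 weekdays
Total business days: 35 + 2 = 37

37


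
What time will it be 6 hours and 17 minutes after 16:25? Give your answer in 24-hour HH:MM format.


Start time: 16:25
Adding: 6 hours 17 minutes
Minutes: 25 + 17 = 42
Hours: 16 + 6 + 0 = 22
Result: 22:42

22:42


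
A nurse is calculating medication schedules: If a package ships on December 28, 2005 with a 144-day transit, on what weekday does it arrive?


Start: 2005-12-28 (Wednesday)
Step 1 - find target date: add 144 days
  2005-12-28 + 144 days = 2006-05-21
Step 2 - day of week:
  144 mod 7 = 4
  Wednesday + 4 days -> Sunday
Result: Sunday (2006-05-21)

Sunday


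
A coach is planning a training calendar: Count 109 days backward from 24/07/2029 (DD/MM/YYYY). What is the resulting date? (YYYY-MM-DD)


Start: 2029-07-24
Subtracting 109 days
Days already passed in July: 24
After going back through July: 85 more days to subtract
June 2029: 30 days, 55 remaining
May 2029: 31 days, 24 remaining
April 2029 has 30 days, need 24
Result: 2029-04-06

2029-04-06


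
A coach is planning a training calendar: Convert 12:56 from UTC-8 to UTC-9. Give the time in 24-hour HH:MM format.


Local time: 12:56 at UTC-8 (offset -8h)
Target zone: UTC-9 (offset -9h)
Difference: -9 - (-8) = -1 hours
Calculation: 12 + (-1) = 11
Result: 11:56

11:56


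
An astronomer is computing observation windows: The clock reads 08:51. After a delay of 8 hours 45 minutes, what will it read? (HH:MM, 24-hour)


Start time: 08:51
Adding: 8 hours 45 minutes
Minutes: 51 + 45 = 96
Minute overflow: 96 >= 60, so carry 1 hour, minutes = 36
Hours: 8 + 8 + 1 = 17
Result: 17:36

17:36


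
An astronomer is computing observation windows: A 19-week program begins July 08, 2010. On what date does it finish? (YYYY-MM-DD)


Start: 2010-07-08
Weeks to add: 19
Convert to days: 19 x 7 = 133 days
Add 133 days to 2010-07-08
Result: 2010-11-18

2010-11-18


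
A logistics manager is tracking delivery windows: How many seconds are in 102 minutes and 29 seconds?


Minutes: 102
Seconds: 29
Convert minutes to seconds: 102 x 60 = 6120
Add remaining seconds: 6120 + 29 = 6149

6149


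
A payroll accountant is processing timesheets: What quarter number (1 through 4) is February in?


Month: February (month 2)
Q1: January-March (months 1-3)
Q2: April-June (months 4-6)
Q3: July-September (months 7-9)
Q4: October-December (months 10-12)
Month 2 falls in Q1

1


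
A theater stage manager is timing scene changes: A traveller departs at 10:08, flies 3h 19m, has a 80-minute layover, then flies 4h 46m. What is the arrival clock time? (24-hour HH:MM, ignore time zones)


Depart: 10:08
Leg 1: +199 min -> 13:27
Layover: +80 min -> 14:47
Leg 2: +286 min -> 19:33
Total travel: 565 minutes = 9h 25m
Arrival: 19:33

19:33


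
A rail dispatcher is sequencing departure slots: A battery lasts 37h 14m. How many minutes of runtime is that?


Hours: 37
Extra minutes: 14
Minutes per hour: 60
Hours to minutes: 37 x 60 = 2220
Total: 2220 + 14 = 2234

2234


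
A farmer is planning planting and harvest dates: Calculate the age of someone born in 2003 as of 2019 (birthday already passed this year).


Birth year: 2003
Current year: 2019
Age = current year - birth year
Age = 2019 - 2003 = 16

16


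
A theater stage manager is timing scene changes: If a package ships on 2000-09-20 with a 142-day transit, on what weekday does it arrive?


Start: 2000-09-20 (Wednesday)
Step 1 - find target date: add 142 days
  2000-09-20 + 142 days = 2001-02-09
Step 2 - day of week:
  142 mod 7 = 2
  Wednesday + 2 days -> Friday
Result: Friday (2001-02-09)

Friday


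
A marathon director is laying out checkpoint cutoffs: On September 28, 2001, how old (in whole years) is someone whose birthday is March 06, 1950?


Birth: 1950-03-06
Reference: 2001-09-28
Year difference: 2001 - 1950 = 51
Has birthday (03-06) occurred by 09-28? Yes
Age in full years: 51

51


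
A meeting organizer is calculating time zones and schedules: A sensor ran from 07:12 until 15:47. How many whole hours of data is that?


Start: 07:12
End: 15:47
Hour difference: 15 - 7 = 8 hours
Minute difference: 47 - 12 = 35 minutes
Total minutes: 515
Complete hours: 515 / 60 = 8 (remainder 35)

8


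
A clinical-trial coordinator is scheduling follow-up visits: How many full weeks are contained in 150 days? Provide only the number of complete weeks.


Total days: 150
Days per week: 7
Division: 150 / 7 = 21 remainder 3
Complete weeks: 21
Remaining days: 3

21


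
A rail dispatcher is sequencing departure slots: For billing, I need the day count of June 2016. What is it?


Month: June
Year: 2016
June is a 30-day month
Total: 30 days

30


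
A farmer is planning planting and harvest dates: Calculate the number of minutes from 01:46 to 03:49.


Start time: 01:46 = 106 minutes from midnight
End time: 03:49 = 229 minutes from midnight
Difference: 229 - 106 = 123 minutes
That is 2 hours and 3 minutes

123


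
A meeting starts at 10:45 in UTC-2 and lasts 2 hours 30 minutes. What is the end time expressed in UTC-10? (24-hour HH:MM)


Start: 10:45 in UTC-2
Step 1 - add duration:
  minutes: 45 + 30 = 75 (carry 1h)
  hours: 10 + 2 + 1 = 13
  end in UTC-2: 13:15
Step 2 - convert UTC-2 -> UTC-10:
  offset difference: -10 - (-2) = -8 hours
  13 + (-8) = 5 -> mod 24 = 5
Result: 05:15 in UTC-10

05:15


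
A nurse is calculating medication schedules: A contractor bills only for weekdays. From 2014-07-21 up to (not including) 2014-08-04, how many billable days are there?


Start: 2014-07-21 (Monday)
End (exclusive): 2014-08-04 (Monday)
Total calendar days: 14
Full weeks: 14 // 7 = 2 -> 10 weekdays
Remaining 0 days starting on Monday:
Total business days: 10 + 0 = 10

10


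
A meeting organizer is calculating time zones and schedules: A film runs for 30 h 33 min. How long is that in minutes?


Hours: 30
Minutes: 33
Convert hours to minutes: 30 x 60 = 1800
Add remaining minutes: 1800 + 33 = 1833

1833


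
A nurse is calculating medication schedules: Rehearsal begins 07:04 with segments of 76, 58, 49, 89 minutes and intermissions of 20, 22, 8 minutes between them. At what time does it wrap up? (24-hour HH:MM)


Start: 07:04 = 424 min from midnight
  after task 1 (76 min): 08:20
  after break (20 min): 08:40
  after task 2 (58 min): 09:38
  after break (22 min): 10:00
  after task 3 (49 min): 10:49
  after break (8 min): 10:57
  after task 4 (89 min): 12:26
Total elapsed: 322 minutes
End time: 12:26

12:26


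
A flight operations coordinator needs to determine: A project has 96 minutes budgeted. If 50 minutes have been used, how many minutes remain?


Total budget: 96 minutes
Time used: 50 minutes
Remaining: 96 - 50 = 46 minutes
Percent used: 52.1%
Percent remaining: 47.9%

46


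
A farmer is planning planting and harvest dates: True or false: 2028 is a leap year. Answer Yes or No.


Year: 2028
Divisible by 4? 2028 / 4 = 507.0 -> Yes
Divisible by 100? 2028 / 100 = 20.28 -> No
Divisible by 4 but not 100, so it IS a leap year

Yes


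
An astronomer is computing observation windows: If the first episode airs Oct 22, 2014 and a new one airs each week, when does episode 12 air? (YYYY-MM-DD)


First occurrence: 2014-10-22 (occurrence 1)
Each occurrence is 7 days after the previous.
Occurrence 12 is 11 weeks after the first.
11 weeks = 77 days
2014-10-22 + 77 days = 2015-01-07

2015-01-07
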